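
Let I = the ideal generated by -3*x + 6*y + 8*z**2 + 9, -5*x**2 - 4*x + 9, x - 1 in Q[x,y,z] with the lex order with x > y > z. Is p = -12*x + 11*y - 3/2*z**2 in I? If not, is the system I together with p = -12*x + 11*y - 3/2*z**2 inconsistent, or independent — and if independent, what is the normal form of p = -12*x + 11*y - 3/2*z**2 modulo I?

-12*x + 11*y - 3/2*z**2 is independent of I; its normal form modulo I is -97/6*z**2 - 23.

First compute the reduced Gröbner basis of I by Buchberger's algorithm.
f_1 = -3*x + 6*y + 8*z**2 + 9, LT = x.
f_2 = -5*x**2 - 4*x + 9, LT = x**2.
f_3 = x - 1, LT = x.

S(f_1,f_2): lcm = x**2. S = -2*x*y - 8/3*x*z**2 - 19/5*x + 9/5.
  reduce S modulo (f_1, f_2, f_3):
  remainder -4*y**2 - 32/3*y*z**2 - 68/5*y - 64/9*z**4 - 272/15*z**2 - 48/5 ≠ 0; add h_4 = -4*y**2 - 32/3*y*z**2 - 68/5*y - 64/9*z**4 - 272/15*z**2 - 48/5 to the basis.

S(f_1,f_3): lcm = x. S = -2*y - 8/3*z**2 - 2.
  reduce S modulo (f_1, f_2, f_3, h_4):
  remainder -2*y - 8/3*z**2 - 2 ≠ 0; add h_5 = -2*y - 8/3*z**2 - 2 to the basis.

The other S-polynomials (S(f_2,f_3), S(f_1,h_4), S(f_2,h_4), S(f_3,h_4), S(f_1,h_5), S(f_2,h_5), S(f_3,h_5), S(h_4,h_5)) all reduce to 0 modulo the current basis, so we have a Gröbner basis.
Inter-reduce: drop elements whose leading term is divisible by another's, tail-reduce, and make monic.
Reduced Gröbner basis: {x - 1, y + 4/3*z**2 + 1}.
Label its elements g_1 = x - 1, g_2 = y + 4/3*z**2 + 1.

Reduce p = -12*x + 11*y - 3/2*z**2 modulo G:
  leading term x: subtract (-12)·g_1 from -12*x + 11*y - 3/2*z**2 → 11*y - 3/2*z**2 - 12
  leading term y: subtract (11)·g_2 from 11*y - 3/2*z**2 - 12 → -97/6*z**2 - 23
  leading term z**2: no divisor's leading term divides it; move -97/6*z**2 to the remainder.
  leading term 1: no divisor's leading term divides it; move -23 to the remainder.
  normal form = -97/6*z**2 - 23.
The normal form is nonzero, so p ∉ I. Since p minus its normal form lies in I, I + (p) = I + (r) where r = -97/6*z**2 - 23; decide whether this ideal is the whole ring.
Run Buchberger on G together with r (pairs among the g_i already reduce to 0 since G is a Gröbner basis):
g_1 = x - 1, LT = x.
g_2 = y + 4/3*z**2 + 1, LT = y.
r = -97/6*z**2 - 23, LT = z**2.

The S-polynomials (S(g_1,g_2), S(g_1,r), S(g_2,r)) all reduce to 0 modulo the current basis, so we have a Gröbner basis.
Inter-reduce: drop elements whose leading term is divisible by another's, tail-reduce, and make monic.
Reduced Gröbner basis: {x - 1, y - 87/97, z**2 + 138/97}.
The reduced Gröbner basis of I + (p) is {x - 1, y - 87/97, z**2 + 138/97} ≠ {1}, a proper ideal, so the enlarged system stays consistent: p is independent of I, with normal form -97/6*z**2 - 23.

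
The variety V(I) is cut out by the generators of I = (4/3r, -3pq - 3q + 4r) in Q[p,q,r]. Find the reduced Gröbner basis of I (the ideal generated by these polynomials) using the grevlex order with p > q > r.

f_1 = 4/3r, LT = r.
f_2 = -3pq - 3q + 4r, LT = pq.

The S-polynomials (S(f_1,f_2)) all reduce to 0 modulo the current basis, so we have a Gröbner basis.

G = {pq + q, r}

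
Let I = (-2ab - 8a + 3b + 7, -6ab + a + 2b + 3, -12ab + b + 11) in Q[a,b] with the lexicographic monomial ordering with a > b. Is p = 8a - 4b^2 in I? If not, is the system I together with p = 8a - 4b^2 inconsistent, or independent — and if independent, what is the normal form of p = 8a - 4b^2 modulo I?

First compute the reduced Gröbner basis of I by Buchberger's algorithm.
f_1 = -2ab - 8a + 3b + 7, LT = ab.
f_2 = -6ab + a + 2b + 3, LT = ab.
f_3 = -12ab + b + 11, LT = ab.

S(f_1,f_2): lcm = ab. S = 25/6a - 7/6b - 3.
  reduce S modulo (f_1, f_2, f_3):
  remainder 25/6a - 7/6b - 3 ≠ 0; add h_4 = 25/6a - 7/6b - 3 to the basis.

S(f_1,f_3): lcm = ab. S = 4a - 17/12b - 31/12.
  reduce S modulo (f_1, f_2, f_3, h_4):
  remainder -89/300b + 89/300 ≠ 0; add h_5 = -89/300b + 89/300 to the basis.

The other S-polynomials (S(f_2,f_3), S(f_1,h_4), S(f_2,h_4), S(f_3,h_4), S(f_1,h_5), S(f_2,h_5), S(f_3,h_5), S(h_4,h_5)) all reduce to 0 modulo the current basis, so we have a Gröbner basis.
Inter-reduce: drop elements whose leading term is divisible by another's, tail-reduce, and make monic.
Reduced Gröbner basis: {a - 1, b - 1}.
Label its elements g_1 = a - 1, g_2 = b - 1.

Reduce p = 8a - 4b^2 modulo G:
  leading term a: subtract (8)·g_1 from 8a - 4b^2 → -4b^2 + 8
  leading term b^2: subtract (-4b)·g_2 from -4b^2 + 8 → -4b + 8
  leading term b: subtract (-4)·g_2 from -4b + 8 → 4
  leading term 1: no divisor's leading term divides it; move 4 to the remainder.
  normal form = 4.
The normal form is nonzero, so p ∉ I. Since p minus its normal form lies in I, I + (p) = I + (r) where r = 4; decide whether this ideal is the whole ring.
Here r = 4 is a nonzero constant, hence a unit: 1 ∈ I + (p), the Gröbner basis of I + (p) is {1}, and the enlarged system has no common solution — adjoining p is inconsistent.

Adjoining 8a - 4b^2 makes the ideal the whole ring: the system is inconsistent.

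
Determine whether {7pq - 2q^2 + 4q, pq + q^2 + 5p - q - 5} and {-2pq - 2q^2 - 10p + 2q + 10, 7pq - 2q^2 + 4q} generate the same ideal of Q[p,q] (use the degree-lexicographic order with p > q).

Yes, the ideals are equal.

For a fixed monomial order, each ideal has a unique reduced Gröbner basis; comparing bases decides equality.
Buchberger on the first generating set:
f_1 = 7pq - 2q^2 + 4q, LT = pq.
f_2 = pq + q^2 + 5p - q - 5, LT = pq.

S(f_1,f_2): lcm = pq. S = -9/7q^2 - 5p + 11/7q + 5.
  leading term q^2: no divisor's leading term divides it; move -9/7q^2 to the remainder.
  leading term p: no divisor's leading term divides it; move -5p to the remainder.
  leading term q: no divisor's leading term divides it; move 11/7q to the remainder.
  leading term 1: no divisor's leading term divides it; move 5 to the remainder.
  remainder -9/7q^2 - 5p + 11/7q + 5 ≠ 0; add g_3 = -9/7q^2 - 5p + 11/7q + 5 to the basis.

S(f_1,g_3): lcm = pq^2. S = -2/7q^3 - 35/9p^2 + 11/9pq + 4/7q^2 + 35/9p.
  leading term q^3: subtract (2/9q)·g_3 from -2/7q^3 - 35/9p^2 + 11/9pq + 4/7q^2 + 35/9p → -35/9p^2 + 7/3pq + 2/9q^2 + 35/9p - 10/9q
  leading term p^2: no divisor's leading term divides it; move -35/9p^2 to the remainder.
  leading term pq: subtract (1/3)·f_1 from 7/3pq + 2/9q^2 + 35/9p - 10/9q → 8/9q^2 + 35/9p - 22/9q
  leading term q^2: subtract (-56/81)·g_3 from 8/9q^2 + 35/9p - 22/9q → 35/81p - 110/81q + 280/81
  leading term p: no divisor's leading term divides it; move 35/81p to the remainder.
  leading term q: no divisor's leading term divides it; move -110/81q to the remainder.
  leading term 1: no divisor's leading term divides it; move 280/81 to the remainder.
  remainder -35/9p^2 + 35/81p - 110/81q + 280/81 ≠ 0; add g_4 = -35/9p^2 + 35/81p - 110/81q + 280/81 to the basis.

The other S-polynomials (S(f_2,g_3), S(f_1,g_4), S(f_2,g_4), S(g_3,g_4)) all reduce to 0 modulo the current basis, so we have a Gröbner basis.
Inter-reduce: drop elements whose leading term is divisible by another's, tail-reduce, and make monic.
Reduced Gröbner basis: {p^2 - 1/9p + 22/63q - 8/9, pq + 10/9p + 2/9q - 10/9, q^2 + 35/9p - 11/9q - 35/9}.

Buchberger on the second generating set:
h_1 = -2pq - 2q^2 - 10p + 2q + 10, LT = pq.
h_2 = 7pq - 2q^2 + 4q, LT = pq.

S(h_1,h_2): lcm = pq. S = 9/7q^2 + 5p - 11/7q - 5.
  leading term q^2: no divisor's leading term divides it; move 9/7q^2 to the remainder.
  leading term p: no divisor's leading term divides it; move 5p to the remainder.
  leading term q: no divisor's leading term divides it; move -11/7q to the remainder.
  leading term 1: no divisor's leading term divides it; move -5 to the remainder.
  remainder 9/7q^2 + 5p - 11/7q - 5 ≠ 0; add k_3 = 9/7q^2 + 5p - 11/7q - 5 to the basis.

S(h_1,k_3): lcm = pq^2. S = q^3 - 35/9p^2 + 56/9pq - q^2 + 35/9p - 5q.
  leading term q^3: subtract (7/9q)·k_3 from q^3 - 35/9p^2 + 56/9pq - q^2 + 35/9p - 5q → -35/9p^2 + 7/3pq + 2/9q^2 + 35/9p - 10/9q
  leading term p^2: no divisor's leading term divides it; move -35/9p^2 to the remainder.
  leading term pq: subtract (-7/6)·h_1 from 7/3pq + 2/9q^2 + 35/9p - 10/9q → -19/9q^2 - 70/9p + 11/9q + 35/3
  leading term q^2: subtract (-133/81)·k_3 from -19/9q^2 - 70/9p + 11/9q + 35/3 → 35/81p - 110/81q + 280/81
  leading term p: no divisor's leading term divides it; move 35/81p to the remainder.
  leading term q: no divisor's leading term divides it; move -110/81q to the remainder.
  leading term 1: no divisor's leading term divides it; move 280/81 to the remainder.
  remainder -35/9p^2 + 35/81p - 110/81q + 280/81 ≠ 0; add k_4 = -35/9p^2 + 35/81p - 110/81q + 280/81 to the basis.

The other S-polynomials (S(h_2,k_3), S(h_1,k_4), S(h_2,k_4), S(k_3,k_4)) all reduce to 0 modulo the current basis, so we have a Gröbner basis.
Inter-reduce: drop elements whose leading term is divisible by another's, tail-reduce, and make monic.
Reduced Gröbner basis: {p^2 - 1/9p + 22/63q - 8/9, pq + 10/9p + 2/9q - 10/9, q^2 + 35/9p - 11/9q - 35/9}.

The two bases agree; hence the ideals are identical.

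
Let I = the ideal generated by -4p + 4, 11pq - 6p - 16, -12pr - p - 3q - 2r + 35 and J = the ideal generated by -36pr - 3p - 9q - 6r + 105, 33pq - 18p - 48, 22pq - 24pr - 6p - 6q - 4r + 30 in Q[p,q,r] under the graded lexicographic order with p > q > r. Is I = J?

Since reduced Gröbner bases are canonical representatives of ideals under a given ordering, it suffices to compute and compare them.
Buchberger on the first generating set:
f_1 = -4p + 4, LT = p.
f_2 = 11pq - 6p - 16, LT = pq.
f_3 = -12pr - p - 3q - 2r + 35, LT = pr.

S(f_1,f_2): lcm = pq. S = 6/11p - q + 16/11.
  reduce S modulo (f_1, f_2, f_3):
  remainder -q + 2 ≠ 0; add g_4 = -q + 2 to the basis.

S(f_1,f_3): lcm = pr. S = -1/12p - 1/4q - 7/6r + 35/12.
  reduce S modulo (f_1, f_2, f_3, g_4):
  remainder -7/6r + 7/3 ≠ 0; add g_5 = -7/6r + 7/3 to the basis.

The other S-polynomials (S(f_2,f_3), S(f_1,g_4), S(f_2,g_4), S(f_3,g_4), S(f_1,g_5), S(f_2,g_5), S(f_3,g_5), S(g_4,g_5)) all reduce to 0 modulo the current basis, so we have a Gröbner basis.
Inter-reduce: drop elements whose leading term is divisible by another's, tail-reduce, and make monic.
Reduced Gröbner basis: {p - 1, q - 2, r - 2}.

Buchberger on the second generating set:
h_1 = -36pr - 3p - 9q - 6r + 105, LT = pr.
h_2 = 33pq - 18p - 48, LT = pq.
h_3 = 22pq - 24pr - 6p - 6q - 4r + 30, LT = pq.

S(h_1,h_2): lcm = pqr. S = 1/12pq + 6/11pr + 1/4q^2 + 1/6qr - 35/12q + 16/11r.
  reduce S modulo (h_1, h_2, h_3):
  remainder 1/4q^2 + 1/6qr - 403/132q + 15/11r + 113/66 ≠ 0; add k_4 = 1/4q^2 + 1/6qr - 403/132q + 15/11r + 113/66 to the basis.

S(h_1,h_3): lcm = pqr. S = 12/11pr^2 + 1/12pq + 3/11pr + 1/4q^2 + 29/66qr + 2/11r^2 - 35/12q - 15/11r.
  reduce S modulo (h_1, h_2, h_3, k_4):
  remainder 1/33p + 1/11q + 14/33r - 35/33 ≠ 0; add k_5 = 1/33p + 1/11q + 14/33r - 35/33 to the basis.

S(h_2,h_3): lcm = pq. S = 12/11pr - 3/11p + 3/11q + 2/11r - 31/11.
  reduce S modulo (h_1, h_2, h_3, k_4, k_5):
  remainder 12/11q + 56/11r - 136/11 ≠ 0; add k_6 = 12/11q + 56/11r - 136/11 to the basis.

S(h_3,k_4): lcm = pq^2. S = -58/33pqr + 394/33pq - 60/11pr - 3/11q^2 - 2/11qr - 226/33p + 15/11q.
  reduce S modulo (h_1, h_2, h_3, k_4, k_5, k_6):
  remainder 56/33r - 112/33 ≠ 0; add k_7 = 56/33r - 112/33 to the basis.

The other S-polynomials (S(h_1,k_4), S(h_2,k_4), S(h_1,k_5), S(h_2,k_5), S(h_3,k_5), S(k_4,k_5), S(h_1,k_6), S(h_2,k_6), S(h_3,k_6), S(k_4,k_6), S(k_5,k_6), S(h_1,k_7), S(h_2,k_7), S(h_3,k_7), S(k_4,k_7), S(k_5,k_7), S(k_6,k_7)) all reduce to 0 modulo the current basis, so we have a Gröbner basis.
Inter-reduce: drop elements whose leading term is divisible by another's, tail-reduce, and make monic.
Reduced Gröbner basis: {p - 1, q - 2, r - 2}.

These coincide, so the ideals are equal.

Yes, the ideals are equal.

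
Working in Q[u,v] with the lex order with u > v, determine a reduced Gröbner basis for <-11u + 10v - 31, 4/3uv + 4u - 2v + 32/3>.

f_1 = -11u + 10v - 31, LT = u.
f_2 = 4/3uv + 4u - 2v + 32/3, LT = uv.

S(f_1,f_2): lcm = uv. S = -3u - 10/11v^2 + 95/22v - 8.
  leading term u: subtract (3/11)·f_1 from -3u - 10/11v^2 + 95/22v - 8 → -10/11v^2 + 35/22v + 5/11
  leading term v^2: no divisor's leading term divides it; move -10/11v^2 to the remainder.
  leading term v: no divisor's leading term divides it; move 35/22v to the remainder.
  leading term 1: no divisor's leading term divides it; move 5/11 to the remainder.
  remainder -10/11v^2 + 35/22v + 5/11 ≠ 0; add g_3 = -10/11v^2 + 35/22v + 5/11 to the basis.

S(f_1,g_3): leading monomials are coprime, so the S-polynomial reduces to 0 (Buchberger's first criterion).
S(f_2,g_3): lcm = uv^2. S = 19/4uv + 1/2u - 3/2v^2 + 8v.
  leading term uv: subtract (-19/44v)·f_1 from 19/4uv + 1/2u - 3/2v^2 + 8v → 1/2u + 31/11v^2 - 237/44v
  leading term u: subtract (-1/22)·f_1 from 1/2u + 31/11v^2 - 237/44v → 31/11v^2 - 217/44v - 31/22
  leading term v^2: subtract (-31/10)·g_3 from 31/11v^2 - 217/44v - 31/22 → 0
  remainder 0.

Every S-polynomial of the final basis reduces to 0, so we have a Gröbner basis.
Inter-reduce: drop elements whose leading term is divisible by another's, tail-reduce, and make monic.

G = {u - 10/11v + 31/11, v^2 - 7/4v - 1/2}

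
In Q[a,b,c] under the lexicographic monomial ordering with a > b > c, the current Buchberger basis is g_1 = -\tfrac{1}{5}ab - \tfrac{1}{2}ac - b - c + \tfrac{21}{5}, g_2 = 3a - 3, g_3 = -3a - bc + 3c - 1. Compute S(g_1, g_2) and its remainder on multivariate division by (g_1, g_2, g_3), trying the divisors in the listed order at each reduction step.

lcm(LM(g_1), LM(g_2)) = ab.
S = (lcm/LT(g_1))·g_1 − (lcm/LT(g_2))·g_2 = \tfrac{5}{2}ac + 6b + 5c - 21.
Reduce S modulo (g_1, g_2, g_3) in that order:
  leading term ac: subtract (\tfrac{5}{6}c)·g_2 from \tfrac{5}{2}ac + 6b + 5c - 21 → 6b + \tfrac{15}{2}c - 21
  leading term b: no divisor's leading term divides it; move 6b to the remainder.
  leading term c: no divisor's leading term divides it; move \tfrac{15}{2}c to the remainder.
  leading term 1: no divisor's leading term divides it; move -21 to the remainder.
The remainder 6b + \tfrac{15}{2}c - 21 is nonzero, so it would be added as the next basis element.

S(g_1, g_2) = \tfrac{5}{2}ac + 6b + 5c - 21; remainder on division = 6b + \tfrac{15}{2}c - 21.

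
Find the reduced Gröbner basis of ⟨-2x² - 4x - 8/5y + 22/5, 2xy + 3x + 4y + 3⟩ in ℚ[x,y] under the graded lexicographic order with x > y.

f_1 = -2x² - 4x - 8/5y + 22/5, LT = x².
f_2 = 2xy + 3x + 4y + 3, LT = xy.

S(f_1,f_2): lcm = x²y. S = -3/2x² + ⅘y² - 3/2x - 11/5y.
  leading term x²: subtract (¾)·f_1 from -3/2x² + ⅘y² - 3/2x - 11/5y → ⅘y² + 3/2x - y - 33/10
  leading term y²: no divisor's leading term divides it; move ⅘y² to the remainder.
  leading term x: no divisor's leading term divides it; move 3/2x to the remainder.
  leading term y: no divisor's leading term divides it; move -y to the remainder.
  leading term 1: no divisor's leading term divides it; move -33/10 to the remainder.
  remainder ⅘y² + 3/2x - y - 33/10 ≠ 0; add g_3 = ⅘y² + 3/2x - y - 33/10 to the basis.

The other S-polynomials (S(f_1,g_3), S(f_2,g_3)) all reduce to 0 modulo the current basis, so we have a Gröbner basis.

G = {x² + 2x + ⅘y - 11/5, xy + 3/2x + 2y + 3/2, y² + 15/8x - 5/4y - 33/8}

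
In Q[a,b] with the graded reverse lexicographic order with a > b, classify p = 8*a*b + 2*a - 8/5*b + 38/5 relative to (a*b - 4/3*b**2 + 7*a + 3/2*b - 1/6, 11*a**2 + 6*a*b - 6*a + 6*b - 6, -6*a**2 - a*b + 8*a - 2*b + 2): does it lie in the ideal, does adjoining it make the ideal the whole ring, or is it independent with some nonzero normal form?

First compute the reduced Gröbner basis of I by Buchberger's algorithm.
f_1 = a*b - 4/3*b**2 + 7*a + 3/2*b - 1/6, LT = a*b.
f_2 = 11*a**2 + 6*a*b - 6*a + 6*b - 6, LT = a**2.
f_3 = -6*a**2 - a*b + 8*a - 2*b + 2, LT = a**2.

S(f_1,f_2): lcm = a**2*b. S = -62/33*a*b**2 + 7*a**2 + 45/22*a*b - 6/11*b**2 - 1/6*a + 6/11*b.
  leading term a*b**2: subtract (-62/33*b)·f_1 from -62/33*a*b**2 + 7*a**2 + 45/22*a*b - 6/11*b**2 - 1/6*a + 6/11*b → -248/99*b**3 + 7*a**2 + 1003/66*a*b + 25/11*b**2 - 1/6*a + 23/99*b
  leading term b**3: no divisor's leading term divides it; move -248/99*b**3 to the remainder.
  leading term a**2: subtract (7/11)·f_2 from 7*a**2 + 1003/66*a*b + 25/11*b**2 - 1/6*a + 23/99*b → 751/66*a*b + 25/11*b**2 + 241/66*a - 355/99*b + 42/11
  leading term a*b: subtract (751/66)·f_1 from 751/66*a*b + 25/11*b**2 + 241/66*a - 355/99*b + 42/11 → 157/9*b**2 - 76*a - 8179/396*b + 2263/396
  leading term b**2: no divisor's leading term divides it; move 157/9*b**2 to the remainder.
  leading term a: no divisor's leading term divides it; move -76*a to the remainder.
  leading term b: no divisor's leading term divides it; move -8179/396*b to the remainder.
  leading term 1: no divisor's leading term divides it; move 2263/396 to the remainder.
  remainder -248/99*b**3 + 157/9*b**2 - 76*a - 8179/396*b + 2263/396 ≠ 0; add h_4 = -248/99*b**3 + 157/9*b**2 - 76*a - 8179/396*b + 2263/396 to the basis.

S(f_1,f_3): lcm = a**2*b. S = -3/2*a*b**2 + 7*a**2 + 17/6*a*b - 1/3*b**2 - 1/6*a + 1/3*b.
  leading term a*b**2: subtract (-3/2*b)·f_1 from -3/2*a*b**2 + 7*a**2 + 17/6*a*b - 1/3*b**2 - 1/6*a + 1/3*b → -2*b**3 + 7*a**2 + 40/3*a*b + 23/12*b**2 - 1/6*a + 1/12*b
  leading term b**3: subtract (99/124)·h_4 from -2*b**3 + 7*a**2 + 40/3*a*b + 23/12*b**2 - 1/6*a + 1/12*b → 7*a**2 + 40/3*a*b - 1117/93*b**2 + 11255/186*a + 24661/1488*b - 73/16
  leading term a**2: subtract (7/11)·f_2 from 7*a**2 + 40/3*a*b - 1117/93*b**2 + 11255/186*a + 24661/1488*b - 73/16 → 314/33*a*b - 1117/93*b**2 + 131617/2046*a + 208775/16368*b - 131/176
  leading term a*b: subtract (314/33)·f_1 from 314/33*a*b - 1117/93*b**2 + 131617/2046*a + 208775/16368*b - 131/176 → 2075/3069*b**2 - 1553/682*a - 24841/16368*b + 1333/1584
  leading term b**2: no divisor's leading term divides it; move 2075/3069*b**2 to the remainder.
  leading term a: no divisor's leading term divides it; move -1553/682*a to the remainder.
  leading term b: no divisor's leading term divides it; move -24841/16368*b to the remainder.
  leading term 1: no divisor's leading term divides it; move 1333/1584 to the remainder.
  remainder 2075/3069*b**2 - 1553/682*a - 24841/16368*b + 1333/1584 ≠ 0; add h_5 = 2075/3069*b**2 - 1553/682*a - 24841/16368*b + 1333/1584 to the basis.

S(f_2,f_3): lcm = a**2. S = 25/66*a*b + 26/33*a + 7/33*b - 7/33.
  leading term a*b: subtract (25/66)·f_1 from 25/66*a*b + 26/33*a + 7/33*b - 7/33 → 50/99*b**2 - 41/22*a - 47/132*b - 59/396
  leading term b**2: subtract (62/83)·h_5 from 50/99*b**2 - 41/22*a - 47/132*b - 59/396 → -27/166*a + 1549/1992*b - 1549/1992
  leading term a: no divisor's leading term divides it; move -27/166*a to the remainder.
  leading term b: no divisor's leading term divides it; move 1549/1992*b to the remainder.
  leading term 1: no divisor's leading term divides it; move -1549/1992 to the remainder.
  remainder -27/166*a + 1549/1992*b - 1549/1992 ≠ 0; add h_6 = -27/166*a + 1549/1992*b - 1549/1992 to the basis.

S(f_1,h_5): lcm = a*b**2. S = -4/3*b**3 + 13977/4150*a**2 + 306923/33200*a*b + 3/2*b**2 - 41323/33200*a - 1/6*b.
  leading term b**3: subtract (33/62)·h_4 from -4/3*b**3 + 13977/4150*a**2 + 306923/33200*a*b + 3/2*b**2 - 41323/33200*a - 1/6*b → 13977/4150*a**2 + 306923/33200*a*b - 724/93*b**2 + 40351787/1029200*a + 2685/248*b - 73/24
  leading term a**2: subtract (13977/45650)·f_2 from 13977/4150*a**2 + 306923/33200*a*b - 724/93*b**2 + 40351787/1029200*a + 2685/248*b - 73/24 → 2705257/365200*a*b - 724/93*b**2 + 464667433/11321200*a + 50886237/5660600*b - 659881/547800
  leading term a*b: subtract (2705257/365200)·f_1 from 2705257/365200*a*b - 724/93*b**2 + 464667433/11321200*a + 50886237/5660600*b - 659881/547800 → 5920589/2830300*b**2 - 15296667/1415150*a - 48043953/22642400*b + 21911/730400
  leading term b**2: subtract (53285301/17222500)·h_5 from 5920589/2830300*b**2 - 15296667/1415150*a - 48043953/22642400*b + 21911/730400 → -129648867/34445000*a + 709201317/275560000*b - 709201317/275560000
  leading term a: subtract (43216289/1867500)·h_6 from -129648867/34445000*a + 709201317/275560000*b - 709201317/275560000 → -1382356961/89640000*b + 1382356961/89640000
  leading term b: no divisor's leading term divides it; move -1382356961/89640000*b to the remainder.
  leading term 1: no divisor's leading term divides it; move 1382356961/89640000 to the remainder.
  remainder -1382356961/89640000*b + 1382356961/89640000 ≠ 0; add h_7 = -1382356961/89640000*b + 1382356961/89640000 to the basis.

The other S-polynomials (S(f_1,h_4), S(f_2,h_4), S(f_3,h_4), S(f_2,h_5), S(f_3,h_5), S(h_4,h_5), S(f_1,h_6), S(f_2,h_6), S(f_3,h_6), S(h_4,h_6), S(h_5,h_6), S(f_1,h_7), S(f_2,h_7), S(f_3,h_7), S(h_4,h_7), S(h_5,h_7), S(h_6,h_7)) all reduce to 0 modulo the current basis, so we have a Gröbner basis.
Inter-reduce: drop elements whose leading term is divisible by another's, tail-reduce, and make monic.
Reduced Gröbner basis: {a, b - 1}.
Label its elements g_1 = a, g_2 = b - 1.

Reduce p = 8*a*b + 2*a - 8/5*b + 38/5 modulo G:
  leading term a*b: subtract (8*b)·g_1 from 8*a*b + 2*a - 8/5*b + 38/5 → 2*a - 8/5*b + 38/5
  leading term a: subtract (2)·g_1 from 2*a - 8/5*b + 38/5 → -8/5*b + 38/5
  leading term b: subtract (-8/5)·g_2 from -8/5*b + 38/5 → 6
  leading term 1: no divisor's leading term divides it; move 6 to the remainder.
  normal form = 6.
The normal form is nonzero, so p ∉ I. Since p minus its normal form lies in I, I + (p) = I + (r) where r = 6; decide whether this ideal is the whole ring.
Here r = 6 is a nonzero constant, hence a unit: 1 ∈ I + (p), the Gröbner basis of I + (p) is {1}, and the enlarged system has no common solution — adjoining p is inconsistent.

Ideal membership is decidable via reduction modulo a Gröbner basis.

Adjoining 8*a*b + 2*a - 8/5*b + 38/5 makes the ideal the whole ring: the system is inconsistent.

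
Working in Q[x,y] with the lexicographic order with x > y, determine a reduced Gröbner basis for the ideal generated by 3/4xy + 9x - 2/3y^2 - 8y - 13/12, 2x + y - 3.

The reduced Gröbner basis is the canonical form of the ideal for this ordering.

f_1 = 3/4xy + 9x - 2/3y^2 - 8y - 13/12, LT = xy.
f_2 = 2x + y - 3, LT = x.

S(f_1,f_2): lcm = xy. S = 12x - 25/18y^2 - 55/6y - 13/9.
  leading term x: subtract (6)·f_2 from 12x - 25/18y^2 - 55/6y - 13/9 → -25/18y^2 - 91/6y + 149/9
  leading term y^2: no divisor's leading term divides it; move -25/18y^2 to the remainder.
  leading term y: no divisor's leading term divides it; move -91/6y to the remainder.
  leading term 1: no divisor's leading term divides it; move 149/9 to the remainder.
  remainder -25/18y^2 - 91/6y + 149/9 ≠ 0; add g_3 = -25/18y^2 - 91/6y + 149/9 to the basis.

The other S-polynomials (S(f_1,g_3), S(f_2,g_3)) all reduce to 0 modulo the current basis, so we have a Gröbner basis.
Inter-reduce: drop elements whose leading term is divisible by another's, tail-reduce, and make monic.

G = {x + 1/2y - 3/2, y^2 + 273/25y - 298/25}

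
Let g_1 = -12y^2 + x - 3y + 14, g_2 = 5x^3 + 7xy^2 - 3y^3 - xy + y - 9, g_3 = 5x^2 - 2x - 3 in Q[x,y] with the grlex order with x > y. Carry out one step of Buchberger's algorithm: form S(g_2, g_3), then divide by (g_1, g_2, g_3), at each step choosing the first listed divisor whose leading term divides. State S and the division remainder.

lcm(LM(g_2), LM(g_3)) = x^3.
S = (lcm/LT(g_2))·g_2 − (lcm/LT(g_3))·g_3 = 7/5xy^2 - 3/5y^3 + 2/5x^2 - 1/5xy + 3/5x + 1/5y - 9/5.
Reduce S modulo (g_1, g_2, g_3) in that order:
  leading term xy^2: subtract (-7/60x)·g_1 from 7/5xy^2 - 3/5y^3 + 2/5x^2 - 1/5xy + 3/5x + 1/5y - 9/5 → -3/5y^3 + 31/60x^2 - 11/20xy + 67/30x + 1/5y - 9/5
  leading term y^3: subtract (1/20y)·g_1 from -3/5y^3 + 31/60x^2 - 11/20xy + 67/30x + 1/5y - 9/5 → 31/60x^2 - 3/5xy + 3/20y^2 + 67/30x - 1/2y - 9/5
  leading term x^2: subtract (31/300)·g_3 from 31/60x^2 - 3/5xy + 3/20y^2 + 67/30x - 1/2y - 9/5 → -3/5xy + 3/20y^2 + 61/25x - 1/2y - 149/100
  leading term xy: no divisor's leading term divides it; move -3/5xy to the remainder.
  leading term y^2: subtract (-1/80)·g_1 from 3/20y^2 + 61/25x - 1/2y - 149/100 → 981/400x - 43/80y - 263/200
  leading term x: no divisor's leading term divides it; move 981/400x to the remainder.
  leading term y: no divisor's leading term divides it; move -43/80y to the remainder.
  leading term 1: no divisor's leading term divides it; move -263/200 to the remainder.
The remainder -3/5xy + 981/400x - 43/80y - 263/200 is nonzero, so it would be added as the next basis element.
This is the inner loop of Buchberger's algorithm — each nonzero remainder becomes a new basis element.

S(g_2, g_3) = 7/5xy^2 - 3/5y^3 + 2/5x^2 - 1/5xy + 3/5x + 1/5y - 9/5; remainder on division = -3/5xy + 981/400x - 43/80y - 263/200.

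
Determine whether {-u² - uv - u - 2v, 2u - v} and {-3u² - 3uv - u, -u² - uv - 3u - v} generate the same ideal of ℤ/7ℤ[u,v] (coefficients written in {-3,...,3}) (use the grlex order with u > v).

Yes, the ideals are equal.

Equality of ideals is decidable: compute both reduced Gröbner bases (unique for the ordering) and check whether they agree.
Buchberger on the first generating set:
f_1 = -u² - uv - u - 2v, LT = u².
f_2 = 2u - v, LT = u.

S(f_1,f_2): lcm = u². S = -2uv + u + 2v.
  leading term uv: subtract (-v)·f_2 from -2uv + u + 2v → -v² + u + 2v
  leading term v²: no divisor's leading term divides it; move -v² to the remainder.
  leading term u: subtract (-3)·f_2 from u + 2v → -v
  leading term v: no divisor's leading term divides it; move -v to the remainder.
  remainder -v² - v ≠ 0; add g_3 = -v² - v to the basis.

S(f_1,g_3): leading monomials are coprime, so the S-polynomial reduces to 0 (Buchberger's first criterion).
S(f_2,g_3): leading monomials are coprime, so the S-polynomial reduces to 0 (Buchberger's first criterion).
Every S-polynomial of the final basis reduces to 0, so we have a Gröbner basis.
Inter-reduce: drop elements whose leading term is divisible by another's, tail-reduce, and make monic.
Reduced Gröbner basis: {v² + v, u + 3v}.

Buchberger on the second generating set:
h_1 = -3u² - 3uv - u, LT = u².
h_2 = -u² - uv - 3u - v, LT = u².

S(h_1,h_2): lcm = u². S = 2u - v.
  leading term u: no divisor's leading term divides it; move 2u to the remainder.
  leading term v: no divisor's leading term divides it; move -v to the remainder.
  remainder 2u - v ≠ 0; add k_3 = 2u - v to the basis.

S(h_1,k_3): lcm = u². S = -2uv - 2u.
  leading term uv: subtract (-v)·k_3 from -2uv - 2u → -v² - 2u
  leading term v²: no divisor's leading term divides it; move -v² to the remainder.
  leading term u: subtract (-1)·k_3 from -2u → -v
  leading term v: no divisor's leading term divides it; move -v to the remainder.
  remainder -v² - v ≠ 0; add k_4 = -v² - v to the basis.

S(h_2,k_3): lcm = u². S = -2uv + 3u + v.
  leading term uv: subtract (-v)·k_3 from -2uv + 3u + v → -v² + 3u + v
  leading term v²: subtract (1)·k_4 from -v² + 3u + v → 3u + 2v
  leading term u: subtract (-2)·k_3 from 3u + 2v → 0
  remainder 0.

S(h_1,k_4): leading monomials are coprime, so the S-polynomial reduces to 0 (Buchberger's first criterion).
S(h_2,k_4): leading monomials are coprime, so the S-polynomial reduces to 0 (Buchberger's first criterion).
S(k_3,k_4): leading monomials are coprime, so the S-polynomial reduces to 0 (Buchberger's first criterion).
Every S-polynomial of the final basis reduces to 0, so we have a Gröbner basis.
Inter-reduce: drop elements whose leading term is divisible by another's, tail-reduce, and make monic.
Reduced Gröbner basis: {v² + v, u + 3v}.

These coincide, so the ideals are equal.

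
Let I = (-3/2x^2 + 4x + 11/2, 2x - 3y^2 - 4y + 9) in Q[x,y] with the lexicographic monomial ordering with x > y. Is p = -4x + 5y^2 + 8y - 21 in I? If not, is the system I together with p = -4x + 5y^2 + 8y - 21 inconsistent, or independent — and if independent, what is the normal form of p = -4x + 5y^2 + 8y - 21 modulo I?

First compute the reduced Gröbner basis of I by Buchberger's algorithm.
f_1 = -3/2x^2 + 4x + 11/2, LT = x^2.
f_2 = 2x - 3y^2 - 4y + 9, LT = x.

S(f_1,f_2): lcm = x^2. S = 3/2xy^2 + 2xy - 43/6x - 11/3.
  leading term xy^2: subtract (3/4y^2)·f_2 from 3/2xy^2 + 2xy - 43/6x - 11/3 → 2xy - 43/6x + 9/4y^4 + 3y^3 - 27/4y^2 - 11/3
  leading term xy: subtract (y)·f_2 from 2xy - 43/6x + 9/4y^4 + 3y^3 - 27/4y^2 - 11/3 → -43/6x + 9/4y^4 + 6y^3 - 11/4y^2 - 9y - 11/3
  leading term x: subtract (-43/12)·f_2 from -43/6x + 9/4y^4 + 6y^3 - 11/4y^2 - 9y - 11/3 → 9/4y^4 + 6y^3 - 27/2y^2 - 70/3y + 343/12
  leading term y^4: no divisor's leading term divides it; move 9/4y^4 to the remainder.
  leading term y^3: no divisor's leading term divides it; move 6y^3 to the remainder.
  leading term y^2: no divisor's leading term divides it; move -27/2y^2 to the remainder.
  leading term y: no divisor's leading term divides it; move -70/3y to the remainder.
  leading term 1: no divisor's leading term divides it; move 343/12 to the remainder.
  remainder 9/4y^4 + 6y^3 - 27/2y^2 - 70/3y + 343/12 ≠ 0; add h_3 = 9/4y^4 + 6y^3 - 27/2y^2 - 70/3y + 343/12 to the basis.

The other S-polynomials (S(f_1,h_3), S(f_2,h_3)) all reduce to 0 modulo the current basis, so we have a Gröbner basis.
Inter-reduce: drop elements whose leading term is divisible by another's, tail-reduce, and make monic.
Reduced Gröbner basis: {x - 3/2y^2 - 2y + 9/2, y^4 + 8/3y^3 - 6y^2 - 280/27y + 343/27}.
Label its elements g_1 = x - 3/2y^2 - 2y + 9/2, g_2 = y^4 + 8/3y^3 - 6y^2 - 280/27y + 343/27.

Reduce p = -4x + 5y^2 + 8y - 21 modulo G:
  leading term x: subtract (-4)·g_1 from -4x + 5y^2 + 8y - 21 → -y^2 - 3
  leading term y^2: no divisor's leading term divides it; move -y^2 to the remainder.
  leading term 1: no divisor's leading term divides it; move -3 to the remainder.
  normal form = -y^2 - 3.
The normal form is nonzero, so p ∉ I. Since p minus its normal form lies in I, I + (p) = I + (r) where r = -y^2 - 3; decide whether this ideal is the whole ring.
Run Buchberger on G together with r (pairs among the g_i already reduce to 0 since G is a Gröbner basis):
g_1 = x - 3/2y^2 - 2y + 9/2, LT = x.
g_2 = y^4 + 8/3y^3 - 6y^2 - 280/27y + 343/27, LT = y^4.
r = -y^2 - 3, LT = y^2.

S(g_2,r): lcm = y^4. S = 8/3y^3 - 9y^2 - 280/27y + 343/27.
  leading term y^3: subtract (-8/3y)·r from 8/3y^3 - 9y^2 - 280/27y + 343/27 → -9y^2 - 496/27y + 343/27
  leading term y^2: subtract (9)·r from -9y^2 - 496/27y + 343/27 → -496/27y + 1072/27
  leading term y: no divisor's leading term divides it; move -496/27y to the remainder.
  leading term 1: no divisor's leading term divides it; move 1072/27 to the remainder.
  remainder -496/27y + 1072/27 ≠ 0; add m_4 = -496/27y + 1072/27 to the basis.

S(g_2,m_4): lcm = y^4. S = 449/93y^3 - 6y^2 - 280/27y + 343/27.
  leading term y^3: subtract (-449/93y)·r from 449/93y^3 - 6y^2 - 280/27y + 343/27 → -6y^2 - 20803/837y + 343/27
  leading term y^2: subtract (6)·r from -6y^2 - 20803/837y + 343/27 → -20803/837y + 829/27
  leading term y: subtract (20803/15376)·m_4 from -20803/837y + 829/27 → -22116/961
  leading term 1: no divisor's leading term divides it; move -22116/961 to the remainder.
  remainder -22116/961 ≠ 0; add m_5 = -22116/961 to the basis.

The other S-polynomials (S(g_1,g_2), S(g_1,r), S(g_1,m_4), S(r,m_4), S(g_1,m_5), S(g_2,m_5), S(r,m_5), S(m_4,m_5)) all reduce to 0 modulo the current basis, so we have a Gröbner basis.
Inter-reduce: drop elements whose leading term is divisible by another's, tail-reduce, and make monic.
Reduced Gröbner basis: {1}.
The reduced Gröbner basis of I + (p) is {1}: the ideal is the whole ring, so the enlarged system has no common solution — adjoining p is inconsistent.

Adjoining -4x + 5y^2 + 8y - 21 makes the ideal the whole ring: the system is inconsistent.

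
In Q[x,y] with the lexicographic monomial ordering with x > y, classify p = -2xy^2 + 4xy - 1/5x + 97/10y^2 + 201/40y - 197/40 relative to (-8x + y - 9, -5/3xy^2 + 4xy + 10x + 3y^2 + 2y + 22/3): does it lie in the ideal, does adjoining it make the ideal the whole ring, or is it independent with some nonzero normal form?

Adjoining -2xy^2 + 4xy - 1/5x + 97/10y^2 + 201/40y - 197/40 makes the ideal the whole ring: the system is inconsistent.

First compute the reduced Gröbner basis of I by Buchberger's algorithm.
f_1 = -8x + y - 9, LT = x.
f_2 = -5/3xy^2 + 4xy + 10x + 3y^2 + 2y + 22/3, LT = xy^2.

S(f_1,f_2): lcm = xy^2. S = 12/5xy + 6x - 1/8y^3 + 117/40y^2 + 6/5y + 22/5.
  leading term xy: subtract (-3/10y)·f_1 from 12/5xy + 6x - 1/8y^3 + 117/40y^2 + 6/5y + 22/5 → 6x - 1/8y^3 + 129/40y^2 - 3/2y + 22/5
  leading term x: subtract (-3/4)·f_1 from 6x - 1/8y^3 + 129/40y^2 - 3/2y + 22/5 → -1/8y^3 + 129/40y^2 - 3/4y - 47/20
  leading term y^3: no divisor's leading term divides it; move -1/8y^3 to the remainder.
  leading term y^2: no divisor's leading term divides it; move 129/40y^2 to the remainder.
  leading term y: no divisor's leading term divides it; move -3/4y to the remainder.
  leading term 1: no divisor's leading term divides it; move -47/20 to the remainder.
  remainder -1/8y^3 + 129/40y^2 - 3/4y - 47/20 ≠ 0; add h_3 = -1/8y^3 + 129/40y^2 - 3/4y - 47/20 to the basis.

S(f_1,h_3): leading monomials are coprime, so the S-polynomial reduces to 0 (Buchberger's first criterion).
S(f_2,h_3): lcm = xy^3. S = 117/5xy^2 - 12xy - 94/5x - 9/5y^3 - 6/5y^2 - 22/5y.
  leading term xy^2: subtract (-117/40y^2)·f_1 from 117/5xy^2 - 12xy - 94/5x - 9/5y^3 - 6/5y^2 - 22/5y → -12xy - 94/5x + 9/8y^3 - 1101/40y^2 - 22/5y
  leading term xy: subtract (3/2y)·f_1 from -12xy - 94/5x + 9/8y^3 - 1101/40y^2 - 22/5y → -94/5x + 9/8y^3 - 1161/40y^2 + 91/10y
  leading term x: subtract (47/20)·f_1 from -94/5x + 9/8y^3 - 1161/40y^2 + 91/10y → 9/8y^3 - 1161/40y^2 + 27/4y + 423/20
  leading term y^3: subtract (-9)·h_3 from 9/8y^3 - 1161/40y^2 + 27/4y + 423/20 → 0
  remainder 0.

Every S-polynomial of the final basis reduces to 0, so we have a Gröbner basis.
Inter-reduce: drop elements whose leading term is divisible by another's, tail-reduce, and make monic.
Reduced Gröbner basis: {x - 1/8y + 9/8, y^3 - 129/5y^2 + 6y + 94/5}.
Label its elements g_1 = x - 1/8y + 9/8, g_2 = y^3 - 129/5y^2 + 6y + 94/5.

Reduce p = -2xy^2 + 4xy - 1/5x + 97/10y^2 + 201/40y - 197/40 modulo G:
  leading term xy^2: subtract (-2y^2)·g_1 from -2xy^2 + 4xy - 1/5x + 97/10y^2 + 201/40y - 197/40 → 4xy - 1/5x - 1/4y^3 + 239/20y^2 + 201/40y - 197/40
  leading term xy: subtract (4y)·g_1 from 4xy - 1/5x - 1/4y^3 + 239/20y^2 + 201/40y - 197/40 → -1/5x - 1/4y^3 + 249/20y^2 + 21/40y - 197/40
  leading term x: subtract (-1/5)·g_1 from -1/5x - 1/4y^3 + 249/20y^2 + 21/40y - 197/40 → -1/4y^3 + 249/20y^2 + 1/2y - 47/10
  leading term y^3: subtract (-1/4)·g_2 from -1/4y^3 + 249/20y^2 + 1/2y - 47/10 → 6y^2 + 2y
  leading term y^2: no divisor's leading term divides it; move 6y^2 to the remainder.
  leading term y: no divisor's leading term divides it; move 2y to the remainder.
  normal form = 6y^2 + 2y.
The normal form is nonzero, so p ∉ I. Since p minus its normal form lies in I, I + (p) = I + (r) where r = 6y^2 + 2y; decide whether this ideal is the whole ring.
Run Buchberger on G together with r (pairs among the g_i already reduce to 0 since G is a Gröbner basis):
g_1 = x - 1/8y + 9/8, LT = x.
g_2 = y^3 - 129/5y^2 + 6y + 94/5, LT = y^3.
r = 6y^2 + 2y, LT = y^2.

S(g_1,g_2): leading monomials are coprime, so the S-polynomial reduces to 0 (Buchberger's first criterion).
S(g_1,r): leading monomials are coprime, so the S-polynomial reduces to 0 (Buchberger's first criterion).
S(g_2,r): lcm = y^3. S = -392/15y^2 + 6y + 94/5.
  leading term y^2: subtract (-196/45)·r from -392/15y^2 + 6y + 94/5 → 662/45y + 94/5
  leading term y: no divisor's leading term divides it; move 662/45y to the remainder.
  leading term 1: no divisor's leading term divides it; move 94/5 to the remainder.
  remainder 662/45y + 94/5 ≠ 0; add m_4 = 662/45y + 94/5 to the basis.

S(g_1,m_4): leading monomials are coprime, so the S-polynomial reduces to 0 (Buchberger's first criterion).
S(g_2,m_4): lcm = y^3. S = -44814/1655y^2 + 6y + 94/5.
  leading term y^2: subtract (-7469/1655)·r from -44814/1655y^2 + 6y + 94/5 → 24868/1655y + 94/5
  leading term y: subtract (111906/109561)·m_4 from 24868/1655y + 94/5 → -44086/109561
  leading term 1: no divisor's leading term divides it; move -44086/109561 to the remainder.
  remainder -44086/109561 ≠ 0; add m_5 = -44086/109561 to the basis.

S(r,m_4): lcm = y^2. S = -938/993y.
  leading term y: subtract (-7035/109561)·m_4 from -938/993y → 132258/109561
  leading term 1: subtract (-3)·m_5 from 132258/109561 → 0
  remainder 0.

S(g_1,m_5): leading monomials are coprime, so the S-polynomial reduces to 0 (Buchberger's first criterion).
S(g_2,m_5): leading monomials are coprime, so the S-polynomial reduces to 0 (Buchberger's first criterion).
S(r,m_5): leading monomials are coprime, so the S-polynomial reduces to 0 (Buchberger's first criterion).
S(m_4,m_5): leading monomials are coprime, so the S-polynomial reduces to 0 (Buchberger's first criterion).
Every S-polynomial of the final basis reduces to 0, so we have a Gröbner basis.
Inter-reduce: drop elements whose leading term is divisible by another's, tail-reduce, and make monic.
Reduced Gröbner basis: {1}.
The reduced Gröbner basis of I + (p) is {1}: the ideal is the whole ring, so the enlarged system has no common solution — adjoining p is inconsistent.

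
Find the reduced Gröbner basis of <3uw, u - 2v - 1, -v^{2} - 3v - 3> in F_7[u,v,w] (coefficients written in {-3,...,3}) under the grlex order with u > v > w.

f_1 = 3uw, LT = uw.
f_2 = u - 2v - 1, LT = u.
f_3 = -v^{2} - 3v - 3, LT = v^{2}.

S(f_1,f_2): lcm = uw. S = 2vw + w.
  leading term vw: no divisor's leading term divides it; move 2vw to the remainder.
  leading term w: no divisor's leading term divides it; move w to the remainder.
  remainder 2vw + w ≠ 0; add g_4 = 2vw + w to the basis.

S(f_1,f_3): leading monomials are coprime, so the S-polynomial reduces to 0 (Buchberger's first criterion).
S(f_2,f_3): leading monomials are coprime, so the S-polynomial reduces to 0 (Buchberger's first criterion).
S(f_1,g_4): lcm = uvw. S = 3uw.
  leading term uw: subtract (1)·f_1 from 3uw → 0
  remainder 0.

S(f_2,g_4): leading monomials are coprime, so the S-polynomial reduces to 0 (Buchberger's first criterion).
S(f_3,g_4): lcm = v^{2}w. S = -vw + 3w.
  leading term vw: subtract (3)·g_4 from -vw + 3w → 0
  remainder 0.

Every S-polynomial of the final basis reduces to 0, so we have a Gröbner basis.
Inter-reduce: drop elements whose leading term is divisible by another's, tail-reduce, and make monic.

G = {v^{2} + 3v + 3, vw - 3w, u - 2v - 1}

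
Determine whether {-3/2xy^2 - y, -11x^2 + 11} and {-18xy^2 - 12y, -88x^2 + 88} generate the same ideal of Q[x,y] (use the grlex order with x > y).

Yes, the ideals are equal.

Two ideals are equal iff their reduced Gröbner bases coincide (the reduced basis is unique for a fixed ordering).
Buchberger on the first generating set:
f_1 = -3/2xy^2 - y, LT = xy^2.
f_2 = -11x^2 + 11, LT = x^2.

S(f_1,f_2): lcm = x^2y^2. S = 2/3xy + y^2.
  reduce S modulo (f_1, f_2):
  remainder 2/3xy + y^2 ≠ 0; add g_3 = 2/3xy + y^2 to the basis.

S(f_1,g_3): lcm = xy^2. S = -3/2y^3 + 2/3y.
  reduce S modulo (f_1, f_2, g_3):
  remainder -3/2y^3 + 2/3y ≠ 0; add g_4 = -3/2y^3 + 2/3y to the basis.

The other S-polynomials (S(f_2,g_3), S(f_1,g_4), S(f_2,g_4), S(g_3,g_4)) all reduce to 0 modulo the current basis, so we have a Gröbner basis.
Inter-reduce: drop elements whose leading term is divisible by another's, tail-reduce, and make monic.
Reduced Gröbner basis: {y^3 - 4/9y, x^2 - 1, xy + 3/2y^2}.

Buchberger on the second generating set:
h_1 = -18xy^2 - 12y, LT = xy^2.
h_2 = -88x^2 + 88, LT = x^2.

S(h_1,h_2): lcm = x^2y^2. S = 2/3xy + y^2.
  reduce S modulo (h_1, h_2):
  remainder 2/3xy + y^2 ≠ 0; add k_3 = 2/3xy + y^2 to the basis.

S(h_1,k_3): lcm = xy^2. S = -3/2y^3 + 2/3y.
  reduce S modulo (h_1, h_2, k_3):
  remainder -3/2y^3 + 2/3y ≠ 0; add k_4 = -3/2y^3 + 2/3y to the basis.

The other S-polynomials (S(h_2,k_3), S(h_1,k_4), S(h_2,k_4), S(k_3,k_4)) all reduce to 0 modulo the current basis, so we have a Gröbner basis.
Inter-reduce: drop elements whose leading term is divisible by another's, tail-reduce, and make monic.
Reduced Gröbner basis: {y^3 - 4/9y, x^2 - 1, xy + 3/2y^2}.

Same reduced basis, so the two generating sets span the same ideal.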